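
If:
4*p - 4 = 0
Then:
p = 1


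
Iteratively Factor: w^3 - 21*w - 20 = (w + 1)*(w^2 - w - 20) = (w + 1)*(w + 4)*(w - 5)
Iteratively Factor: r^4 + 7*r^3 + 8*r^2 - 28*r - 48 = (r + 2)*(r^3 + 5*r^2 - 2*r - 24) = (r - 2)*(r + 2)*(r^2 + 7*r + 12) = (r - 2)*(r + 2)*(r + 4)*(r + 3)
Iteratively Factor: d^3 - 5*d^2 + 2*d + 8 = (d - 4)*(d^2 - d - 2) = (d - 4)*(d + 1)*(d - 2)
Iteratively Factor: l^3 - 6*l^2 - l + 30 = (l - 5)*(l^2 - l - 6) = (l - 5)*(l - 3)*(l + 2)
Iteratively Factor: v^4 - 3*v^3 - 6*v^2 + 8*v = (v - 4)*(v^3 + v^2 - 2*v) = (v - 4)*(v + 2)*(v^2 - v) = (v - 4)*(v - 1)*(v + 2)*(v)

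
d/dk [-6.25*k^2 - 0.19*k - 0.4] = -12.5*k - 0.19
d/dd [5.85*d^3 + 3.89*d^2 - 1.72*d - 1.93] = 17.55*d^2 + 7.78*d - 1.72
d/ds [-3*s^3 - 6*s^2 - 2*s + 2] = -9*s^2 - 12*s - 2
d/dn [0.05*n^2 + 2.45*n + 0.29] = 0.1*n + 2.45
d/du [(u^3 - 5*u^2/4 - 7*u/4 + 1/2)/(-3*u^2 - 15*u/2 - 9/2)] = (-8*u^2 - 24*u + 31)/(6*(4*u^2 + 12*u + 9))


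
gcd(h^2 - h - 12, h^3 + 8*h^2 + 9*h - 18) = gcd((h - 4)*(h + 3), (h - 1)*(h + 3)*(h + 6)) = h + 3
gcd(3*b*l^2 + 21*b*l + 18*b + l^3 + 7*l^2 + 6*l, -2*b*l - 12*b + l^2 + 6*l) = l + 6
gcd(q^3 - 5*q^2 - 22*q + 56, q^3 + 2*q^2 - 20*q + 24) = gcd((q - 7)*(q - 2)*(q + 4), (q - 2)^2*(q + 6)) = q - 2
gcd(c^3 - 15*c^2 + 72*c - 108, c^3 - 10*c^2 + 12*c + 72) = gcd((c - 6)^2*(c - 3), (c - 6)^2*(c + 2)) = c^2 - 12*c + 36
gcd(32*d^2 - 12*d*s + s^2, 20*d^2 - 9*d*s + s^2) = -4*d + s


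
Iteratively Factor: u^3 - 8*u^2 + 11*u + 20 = (u - 4)*(u^2 - 4*u - 5) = (u - 5)*(u - 4)*(u + 1)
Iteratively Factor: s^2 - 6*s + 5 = (s - 1)*(s - 5)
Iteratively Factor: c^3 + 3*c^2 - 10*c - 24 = (c + 4)*(c^2 - c - 6) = (c - 3)*(c + 4)*(c + 2)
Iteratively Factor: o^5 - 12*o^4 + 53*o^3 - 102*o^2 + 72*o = (o - 4)*(o^4 - 8*o^3 + 21*o^2 - 18*o) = o*(o - 4)*(o^3 - 8*o^2 + 21*o - 18) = o*(o - 4)*(o - 3)*(o^2 - 5*o + 6) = o*(o - 4)*(o - 3)^2*(o - 2)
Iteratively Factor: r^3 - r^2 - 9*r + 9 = (r + 3)*(r^2 - 4*r + 3) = (r - 3)*(r + 3)*(r - 1)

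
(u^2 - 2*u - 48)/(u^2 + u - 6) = (u^2 - 2*u - 48)/(u^2 + u - 6)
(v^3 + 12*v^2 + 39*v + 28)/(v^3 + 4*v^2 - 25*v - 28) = (v + 4)/(v - 4)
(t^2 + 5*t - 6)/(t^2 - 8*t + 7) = (t + 6)/(t - 7)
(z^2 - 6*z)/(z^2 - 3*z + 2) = z*(z - 6)/(z^2 - 3*z + 2)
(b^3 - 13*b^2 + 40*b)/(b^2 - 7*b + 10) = b*(b - 8)/(b - 2)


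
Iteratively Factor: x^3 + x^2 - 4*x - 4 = (x + 1)*(x^2 - 4) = (x - 2)*(x + 1)*(x + 2)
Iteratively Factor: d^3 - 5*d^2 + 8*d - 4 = (d - 2)*(d^2 - 3*d + 2) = (d - 2)*(d - 1)*(d - 2)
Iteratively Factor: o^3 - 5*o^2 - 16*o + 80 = (o + 4)*(o^2 - 9*o + 20) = (o - 4)*(o + 4)*(o - 5)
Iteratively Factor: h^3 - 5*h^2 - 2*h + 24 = (h + 2)*(h^2 - 7*h + 12) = (h - 4)*(h + 2)*(h - 3)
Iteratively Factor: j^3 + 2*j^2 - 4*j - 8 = (j + 2)*(j^2 - 4) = (j + 2)^2*(j - 2)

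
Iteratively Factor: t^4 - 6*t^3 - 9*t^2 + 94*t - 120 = (t + 4)*(t^3 - 10*t^2 + 31*t - 30) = (t - 2)*(t + 4)*(t^2 - 8*t + 15) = (t - 3)*(t - 2)*(t + 4)*(t - 5)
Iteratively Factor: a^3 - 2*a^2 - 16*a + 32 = (a - 2)*(a^2 - 16) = (a - 2)*(a + 4)*(a - 4)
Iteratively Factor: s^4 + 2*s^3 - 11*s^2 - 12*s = (s + 4)*(s^3 - 2*s^2 - 3*s) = s*(s + 4)*(s^2 - 2*s - 3) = s*(s - 3)*(s + 4)*(s + 1)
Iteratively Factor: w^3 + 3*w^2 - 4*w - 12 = (w + 2)*(w^2 + w - 6) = (w + 2)*(w + 3)*(w - 2)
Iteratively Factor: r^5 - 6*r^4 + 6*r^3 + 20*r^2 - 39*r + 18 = (r - 1)*(r^4 - 5*r^3 + r^2 + 21*r - 18) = (r - 3)*(r - 1)*(r^3 - 2*r^2 - 5*r + 6) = (r - 3)*(r - 1)*(r + 2)*(r^2 - 4*r + 3) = (r - 3)*(r - 1)^2*(r + 2)*(r - 3)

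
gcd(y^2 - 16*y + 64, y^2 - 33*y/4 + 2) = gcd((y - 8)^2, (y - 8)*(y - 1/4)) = y - 8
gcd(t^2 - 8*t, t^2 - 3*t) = t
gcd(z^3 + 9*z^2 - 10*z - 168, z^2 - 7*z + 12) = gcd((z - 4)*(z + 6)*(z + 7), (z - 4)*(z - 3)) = z - 4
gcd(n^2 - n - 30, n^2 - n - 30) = n^2 - n - 30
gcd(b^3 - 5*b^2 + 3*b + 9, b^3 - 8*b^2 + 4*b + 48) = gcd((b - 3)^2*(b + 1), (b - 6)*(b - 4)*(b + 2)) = 1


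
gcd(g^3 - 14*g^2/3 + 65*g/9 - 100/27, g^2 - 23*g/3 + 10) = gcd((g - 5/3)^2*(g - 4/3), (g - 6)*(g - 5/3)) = g - 5/3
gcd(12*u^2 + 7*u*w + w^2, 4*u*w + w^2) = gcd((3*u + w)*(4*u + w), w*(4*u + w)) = 4*u + w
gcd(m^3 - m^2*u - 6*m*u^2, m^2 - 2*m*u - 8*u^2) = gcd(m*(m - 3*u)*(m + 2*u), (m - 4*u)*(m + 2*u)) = m + 2*u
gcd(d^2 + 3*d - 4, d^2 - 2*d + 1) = d - 1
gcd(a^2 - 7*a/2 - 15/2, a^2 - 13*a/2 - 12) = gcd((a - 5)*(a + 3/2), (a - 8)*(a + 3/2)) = a + 3/2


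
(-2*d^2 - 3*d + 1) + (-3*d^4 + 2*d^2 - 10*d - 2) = -3*d^4 - 13*d - 1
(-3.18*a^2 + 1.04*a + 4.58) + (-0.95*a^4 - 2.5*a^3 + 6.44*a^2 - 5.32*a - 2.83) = -0.95*a^4 - 2.5*a^3 + 3.26*a^2 - 4.28*a + 1.75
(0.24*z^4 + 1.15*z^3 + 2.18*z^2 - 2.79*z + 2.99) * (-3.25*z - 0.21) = -0.78*z^5 - 3.7879*z^4 - 7.3265*z^3 + 8.6097*z^2 - 9.1316*z - 0.6279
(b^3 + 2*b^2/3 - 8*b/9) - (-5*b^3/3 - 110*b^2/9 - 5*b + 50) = 8*b^3/3 + 116*b^2/9 + 37*b/9 - 50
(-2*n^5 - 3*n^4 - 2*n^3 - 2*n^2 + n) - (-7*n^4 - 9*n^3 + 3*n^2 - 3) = -2*n^5 + 4*n^4 + 7*n^3 - 5*n^2 + n + 3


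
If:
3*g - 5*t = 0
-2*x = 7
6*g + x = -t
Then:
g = 35/66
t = 7/22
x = -7/2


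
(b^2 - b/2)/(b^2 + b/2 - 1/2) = b/(b + 1)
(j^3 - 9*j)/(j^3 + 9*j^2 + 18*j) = (j - 3)/(j + 6)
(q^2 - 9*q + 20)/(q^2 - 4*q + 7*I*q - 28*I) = (q - 5)/(q + 7*I)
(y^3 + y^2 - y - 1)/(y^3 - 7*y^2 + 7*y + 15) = (y^2 - 1)/(y^2 - 8*y + 15)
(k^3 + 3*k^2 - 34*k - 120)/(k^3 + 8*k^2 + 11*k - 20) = (k - 6)/(k - 1)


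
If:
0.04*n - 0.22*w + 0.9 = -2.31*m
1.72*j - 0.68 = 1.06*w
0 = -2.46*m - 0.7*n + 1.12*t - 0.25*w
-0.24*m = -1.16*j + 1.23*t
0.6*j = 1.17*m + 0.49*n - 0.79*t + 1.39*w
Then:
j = 0.40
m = -0.43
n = 2.24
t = 0.46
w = 0.00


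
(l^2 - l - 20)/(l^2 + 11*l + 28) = (l - 5)/(l + 7)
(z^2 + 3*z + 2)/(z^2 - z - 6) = (z + 1)/(z - 3)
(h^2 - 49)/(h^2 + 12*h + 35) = (h - 7)/(h + 5)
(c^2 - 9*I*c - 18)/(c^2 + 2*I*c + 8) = (c^2 - 9*I*c - 18)/(c^2 + 2*I*c + 8)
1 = 1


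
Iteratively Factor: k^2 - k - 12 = (k - 4)*(k + 3)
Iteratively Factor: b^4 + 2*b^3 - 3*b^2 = (b + 3)*(b^3 - b^2) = b*(b + 3)*(b^2 - b) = b^2*(b + 3)*(b - 1)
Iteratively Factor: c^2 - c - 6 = (c - 3)*(c + 2)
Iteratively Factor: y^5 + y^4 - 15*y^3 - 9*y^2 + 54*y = (y)*(y^4 + y^3 - 15*y^2 - 9*y + 54) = y*(y - 3)*(y^3 + 4*y^2 - 3*y - 18) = y*(y - 3)*(y + 3)*(y^2 + y - 6) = y*(y - 3)*(y - 2)*(y + 3)*(y + 3)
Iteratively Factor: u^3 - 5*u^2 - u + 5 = (u + 1)*(u^2 - 6*u + 5) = (u - 1)*(u + 1)*(u - 5)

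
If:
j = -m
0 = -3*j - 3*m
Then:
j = -m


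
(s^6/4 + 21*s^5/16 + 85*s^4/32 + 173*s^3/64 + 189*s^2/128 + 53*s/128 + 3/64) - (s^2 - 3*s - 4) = s^6/4 + 21*s^5/16 + 85*s^4/32 + 173*s^3/64 + 61*s^2/128 + 437*s/128 + 259/64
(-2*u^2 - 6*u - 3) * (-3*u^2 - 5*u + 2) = 6*u^4 + 28*u^3 + 35*u^2 + 3*u - 6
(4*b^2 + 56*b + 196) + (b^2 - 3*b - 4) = 5*b^2 + 53*b + 192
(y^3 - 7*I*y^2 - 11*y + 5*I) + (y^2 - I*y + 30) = y^3 + y^2 - 7*I*y^2 - 11*y - I*y + 30 + 5*I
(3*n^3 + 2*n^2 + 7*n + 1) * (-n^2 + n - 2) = -3*n^5 + n^4 - 11*n^3 + 2*n^2 - 13*n - 2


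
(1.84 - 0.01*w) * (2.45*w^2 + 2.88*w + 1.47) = -0.0245*w^3 + 4.4792*w^2 + 5.2845*w + 2.7048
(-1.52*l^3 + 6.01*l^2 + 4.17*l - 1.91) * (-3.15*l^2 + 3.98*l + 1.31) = 4.788*l^5 - 24.9811*l^4 + 8.7931*l^3 + 30.4862*l^2 - 2.1391*l - 2.5021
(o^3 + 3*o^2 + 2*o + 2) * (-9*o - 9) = -9*o^4 - 36*o^3 - 45*o^2 - 36*o - 18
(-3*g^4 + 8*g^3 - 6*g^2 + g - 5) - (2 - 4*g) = -3*g^4 + 8*g^3 - 6*g^2 + 5*g - 7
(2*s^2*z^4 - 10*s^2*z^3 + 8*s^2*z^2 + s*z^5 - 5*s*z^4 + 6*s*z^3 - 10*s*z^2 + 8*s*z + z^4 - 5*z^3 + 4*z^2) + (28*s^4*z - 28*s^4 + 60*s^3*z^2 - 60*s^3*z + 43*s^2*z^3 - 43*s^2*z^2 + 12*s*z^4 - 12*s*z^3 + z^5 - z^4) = 28*s^4*z - 28*s^4 + 60*s^3*z^2 - 60*s^3*z + 2*s^2*z^4 + 33*s^2*z^3 - 35*s^2*z^2 + s*z^5 + 7*s*z^4 - 6*s*z^3 - 10*s*z^2 + 8*s*z + z^5 - 5*z^3 + 4*z^2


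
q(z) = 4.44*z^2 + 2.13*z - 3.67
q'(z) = 8.88*z + 2.13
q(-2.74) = 23.83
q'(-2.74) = -22.20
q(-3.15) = 33.68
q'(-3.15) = -25.84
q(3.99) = 75.51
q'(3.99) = 37.56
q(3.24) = 49.84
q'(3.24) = 30.90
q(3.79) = 68.18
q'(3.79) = 35.79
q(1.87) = 15.84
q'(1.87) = 18.74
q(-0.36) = -3.86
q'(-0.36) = -1.07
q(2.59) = 31.63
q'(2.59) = 25.13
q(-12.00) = 610.13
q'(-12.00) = -104.43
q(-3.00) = 29.90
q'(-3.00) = -24.51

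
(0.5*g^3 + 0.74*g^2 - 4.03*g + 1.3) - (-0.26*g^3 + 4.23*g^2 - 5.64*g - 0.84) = 0.76*g^3 - 3.49*g^2 + 1.61*g + 2.14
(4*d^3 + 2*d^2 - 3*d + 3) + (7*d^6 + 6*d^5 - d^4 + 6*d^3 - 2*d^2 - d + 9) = 7*d^6 + 6*d^5 - d^4 + 10*d^3 - 4*d + 12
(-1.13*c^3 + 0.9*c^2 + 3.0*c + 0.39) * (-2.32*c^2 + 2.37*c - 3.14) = 2.6216*c^5 - 4.7661*c^4 - 1.2788*c^3 + 3.3792*c^2 - 8.4957*c - 1.2246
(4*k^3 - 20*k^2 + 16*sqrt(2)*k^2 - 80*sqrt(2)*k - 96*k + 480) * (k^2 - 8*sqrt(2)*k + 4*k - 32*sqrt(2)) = 4*k^5 - 16*sqrt(2)*k^4 - 4*k^4 - 432*k^3 + 16*sqrt(2)*k^3 + 352*k^2 + 1088*sqrt(2)*k^2 - 768*sqrt(2)*k + 7040*k - 15360*sqrt(2)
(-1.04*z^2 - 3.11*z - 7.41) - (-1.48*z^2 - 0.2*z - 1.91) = 0.44*z^2 - 2.91*z - 5.5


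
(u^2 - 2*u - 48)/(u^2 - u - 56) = (u + 6)/(u + 7)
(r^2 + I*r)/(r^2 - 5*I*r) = (r + I)/(r - 5*I)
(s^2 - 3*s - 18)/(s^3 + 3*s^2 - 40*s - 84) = (s + 3)/(s^2 + 9*s + 14)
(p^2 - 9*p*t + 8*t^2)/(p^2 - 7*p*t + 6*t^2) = (p - 8*t)/(p - 6*t)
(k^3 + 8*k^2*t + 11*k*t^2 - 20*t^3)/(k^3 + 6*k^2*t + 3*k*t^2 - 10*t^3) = (k + 4*t)/(k + 2*t)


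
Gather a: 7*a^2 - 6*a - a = 7*a^2 - 7*a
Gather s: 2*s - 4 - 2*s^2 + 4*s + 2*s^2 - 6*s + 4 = 0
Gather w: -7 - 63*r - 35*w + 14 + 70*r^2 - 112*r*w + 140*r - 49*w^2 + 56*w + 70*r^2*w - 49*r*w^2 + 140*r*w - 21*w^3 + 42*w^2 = 70*r^2 + 77*r - 21*w^3 + w^2*(-49*r - 7) + w*(70*r^2 + 28*r + 21) + 7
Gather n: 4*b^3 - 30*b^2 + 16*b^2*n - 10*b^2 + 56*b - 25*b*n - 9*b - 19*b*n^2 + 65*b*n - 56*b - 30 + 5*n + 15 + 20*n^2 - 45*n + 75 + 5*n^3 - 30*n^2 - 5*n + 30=4*b^3 - 40*b^2 - 9*b + 5*n^3 + n^2*(-19*b - 10) + n*(16*b^2 + 40*b - 45) + 90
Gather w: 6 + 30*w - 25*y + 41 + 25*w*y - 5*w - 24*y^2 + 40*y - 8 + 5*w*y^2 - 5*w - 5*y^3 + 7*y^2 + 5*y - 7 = w*(5*y^2 + 25*y + 20) - 5*y^3 - 17*y^2 + 20*y + 32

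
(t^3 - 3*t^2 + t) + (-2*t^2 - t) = t^3 - 5*t^2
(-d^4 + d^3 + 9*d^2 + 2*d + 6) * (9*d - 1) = -9*d^5 + 10*d^4 + 80*d^3 + 9*d^2 + 52*d - 6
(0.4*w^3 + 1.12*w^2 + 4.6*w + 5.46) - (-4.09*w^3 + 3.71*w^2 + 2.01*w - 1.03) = 4.49*w^3 - 2.59*w^2 + 2.59*w + 6.49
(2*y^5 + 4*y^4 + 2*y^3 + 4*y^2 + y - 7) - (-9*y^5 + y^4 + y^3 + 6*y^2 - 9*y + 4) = 11*y^5 + 3*y^4 + y^3 - 2*y^2 + 10*y - 11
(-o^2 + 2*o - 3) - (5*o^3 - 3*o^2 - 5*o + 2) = -5*o^3 + 2*o^2 + 7*o - 5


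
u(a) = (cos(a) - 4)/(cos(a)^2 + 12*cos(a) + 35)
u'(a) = (2*sin(a)*cos(a) + 12*sin(a))*(cos(a) - 4)/(cos(a)^2 + 12*cos(a) + 35)^2 - sin(a)/(cos(a)^2 + 12*cos(a) + 35) = (cos(a)^2 - 8*cos(a) - 83)*sin(a)/(cos(a)^2 + 12*cos(a) + 35)^2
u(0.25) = -0.06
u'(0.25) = -0.01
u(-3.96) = -0.17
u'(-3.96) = -0.08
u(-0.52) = -0.07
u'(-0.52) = 0.02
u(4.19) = -0.15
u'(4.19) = 0.08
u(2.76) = -0.20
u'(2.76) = -0.05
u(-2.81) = -0.20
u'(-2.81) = 0.04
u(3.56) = -0.20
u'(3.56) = 0.05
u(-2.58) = -0.19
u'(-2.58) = 0.06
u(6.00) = -0.06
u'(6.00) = 0.01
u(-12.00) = -0.07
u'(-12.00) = -0.02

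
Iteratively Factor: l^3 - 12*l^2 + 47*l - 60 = (l - 5)*(l^2 - 7*l + 12) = (l - 5)*(l - 3)*(l - 4)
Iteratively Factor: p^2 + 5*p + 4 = (p + 4)*(p + 1)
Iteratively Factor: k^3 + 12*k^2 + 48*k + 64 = (k + 4)*(k^2 + 8*k + 16) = (k + 4)^2*(k + 4)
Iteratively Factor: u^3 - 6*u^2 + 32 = (u + 2)*(u^2 - 8*u + 16) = (u - 4)*(u + 2)*(u - 4)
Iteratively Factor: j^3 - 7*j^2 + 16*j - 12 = (j - 2)*(j^2 - 5*j + 6) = (j - 2)^2*(j - 3)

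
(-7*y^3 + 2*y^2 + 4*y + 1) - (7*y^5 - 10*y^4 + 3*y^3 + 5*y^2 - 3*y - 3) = -7*y^5 + 10*y^4 - 10*y^3 - 3*y^2 + 7*y + 4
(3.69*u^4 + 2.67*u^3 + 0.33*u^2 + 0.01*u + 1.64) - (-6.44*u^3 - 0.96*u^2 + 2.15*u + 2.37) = 3.69*u^4 + 9.11*u^3 + 1.29*u^2 - 2.14*u - 0.73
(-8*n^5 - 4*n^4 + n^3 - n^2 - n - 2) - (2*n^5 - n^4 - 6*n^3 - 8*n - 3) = -10*n^5 - 3*n^4 + 7*n^3 - n^2 + 7*n + 1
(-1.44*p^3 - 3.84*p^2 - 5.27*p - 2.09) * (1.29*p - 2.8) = -1.8576*p^4 - 0.9216*p^3 + 3.9537*p^2 + 12.0599*p + 5.852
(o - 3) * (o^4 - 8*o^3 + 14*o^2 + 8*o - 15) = o^5 - 11*o^4 + 38*o^3 - 34*o^2 - 39*o + 45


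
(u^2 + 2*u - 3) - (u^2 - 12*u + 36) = 14*u - 39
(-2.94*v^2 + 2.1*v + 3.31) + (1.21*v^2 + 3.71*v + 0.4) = -1.73*v^2 + 5.81*v + 3.71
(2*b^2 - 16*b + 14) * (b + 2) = 2*b^3 - 12*b^2 - 18*b + 28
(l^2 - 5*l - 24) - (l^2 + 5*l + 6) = -10*l - 30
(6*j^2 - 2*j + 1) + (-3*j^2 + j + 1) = 3*j^2 - j + 2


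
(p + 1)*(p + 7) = p^2 + 8*p + 7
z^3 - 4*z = z*(z - 2)*(z + 2)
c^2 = c^2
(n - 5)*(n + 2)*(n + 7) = n^3 + 4*n^2 - 31*n - 70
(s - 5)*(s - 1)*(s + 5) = s^3 - s^2 - 25*s + 25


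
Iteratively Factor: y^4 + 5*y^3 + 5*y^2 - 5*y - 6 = (y + 3)*(y^3 + 2*y^2 - y - 2) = (y - 1)*(y + 3)*(y^2 + 3*y + 2) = (y - 1)*(y + 2)*(y + 3)*(y + 1)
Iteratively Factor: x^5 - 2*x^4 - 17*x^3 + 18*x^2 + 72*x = (x)*(x^4 - 2*x^3 - 17*x^2 + 18*x + 72) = x*(x - 3)*(x^3 + x^2 - 14*x - 24) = x*(x - 3)*(x + 2)*(x^2 - x - 12) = x*(x - 4)*(x - 3)*(x + 2)*(x + 3)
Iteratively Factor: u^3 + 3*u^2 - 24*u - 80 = (u + 4)*(u^2 - u - 20) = (u - 5)*(u + 4)*(u + 4)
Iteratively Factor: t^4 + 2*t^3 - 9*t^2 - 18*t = (t + 2)*(t^3 - 9*t) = (t - 3)*(t + 2)*(t^2 + 3*t) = t*(t - 3)*(t + 2)*(t + 3)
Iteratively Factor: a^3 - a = (a - 1)*(a^2 + a) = (a - 1)*(a + 1)*(a)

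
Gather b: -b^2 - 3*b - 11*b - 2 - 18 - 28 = -b^2 - 14*b - 48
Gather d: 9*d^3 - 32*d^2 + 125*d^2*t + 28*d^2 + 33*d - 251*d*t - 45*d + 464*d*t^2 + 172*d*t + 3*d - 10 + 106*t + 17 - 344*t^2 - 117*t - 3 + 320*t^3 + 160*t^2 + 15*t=9*d^3 + d^2*(125*t - 4) + d*(464*t^2 - 79*t - 9) + 320*t^3 - 184*t^2 + 4*t + 4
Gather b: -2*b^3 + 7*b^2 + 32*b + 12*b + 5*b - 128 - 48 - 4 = -2*b^3 + 7*b^2 + 49*b - 180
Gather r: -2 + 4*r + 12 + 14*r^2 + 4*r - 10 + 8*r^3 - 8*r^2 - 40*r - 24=8*r^3 + 6*r^2 - 32*r - 24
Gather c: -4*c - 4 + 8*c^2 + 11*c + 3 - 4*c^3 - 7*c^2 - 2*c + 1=-4*c^3 + c^2 + 5*c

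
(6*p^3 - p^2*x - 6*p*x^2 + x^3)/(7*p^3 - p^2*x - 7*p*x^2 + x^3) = (-6*p + x)/(-7*p + x)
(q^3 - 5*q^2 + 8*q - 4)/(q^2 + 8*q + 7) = (q^3 - 5*q^2 + 8*q - 4)/(q^2 + 8*q + 7)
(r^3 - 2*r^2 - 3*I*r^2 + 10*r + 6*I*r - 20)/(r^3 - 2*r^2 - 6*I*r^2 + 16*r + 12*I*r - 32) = (r - 5*I)/(r - 8*I)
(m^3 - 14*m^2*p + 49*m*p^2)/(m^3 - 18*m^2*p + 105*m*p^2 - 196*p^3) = m/(m - 4*p)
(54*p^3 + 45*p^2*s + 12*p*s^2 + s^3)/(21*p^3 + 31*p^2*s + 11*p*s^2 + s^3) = (18*p^2 + 9*p*s + s^2)/(7*p^2 + 8*p*s + s^2)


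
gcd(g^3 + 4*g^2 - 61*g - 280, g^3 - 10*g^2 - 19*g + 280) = g^2 - 3*g - 40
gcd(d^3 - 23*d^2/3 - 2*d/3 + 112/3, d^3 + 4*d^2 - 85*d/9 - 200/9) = d - 8/3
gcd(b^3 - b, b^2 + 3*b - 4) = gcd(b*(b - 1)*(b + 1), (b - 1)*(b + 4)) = b - 1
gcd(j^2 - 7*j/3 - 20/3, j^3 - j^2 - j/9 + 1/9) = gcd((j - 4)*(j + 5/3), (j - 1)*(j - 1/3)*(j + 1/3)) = 1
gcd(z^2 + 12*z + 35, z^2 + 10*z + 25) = z + 5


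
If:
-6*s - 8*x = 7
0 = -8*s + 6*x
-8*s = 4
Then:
No Solution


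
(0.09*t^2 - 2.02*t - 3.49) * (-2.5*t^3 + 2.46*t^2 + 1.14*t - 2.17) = -0.225*t^5 + 5.2714*t^4 + 3.8584*t^3 - 11.0835*t^2 + 0.4048*t + 7.5733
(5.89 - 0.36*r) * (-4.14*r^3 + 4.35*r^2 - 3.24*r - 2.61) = 1.4904*r^4 - 25.9506*r^3 + 26.7879*r^2 - 18.144*r - 15.3729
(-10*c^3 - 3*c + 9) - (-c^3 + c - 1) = -9*c^3 - 4*c + 10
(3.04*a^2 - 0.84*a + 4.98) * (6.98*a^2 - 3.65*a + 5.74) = 21.2192*a^4 - 16.9592*a^3 + 55.276*a^2 - 22.9986*a + 28.5852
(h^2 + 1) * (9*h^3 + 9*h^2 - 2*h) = 9*h^5 + 9*h^4 + 7*h^3 + 9*h^2 - 2*h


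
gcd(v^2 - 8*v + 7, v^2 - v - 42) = v - 7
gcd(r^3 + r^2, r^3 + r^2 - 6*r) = r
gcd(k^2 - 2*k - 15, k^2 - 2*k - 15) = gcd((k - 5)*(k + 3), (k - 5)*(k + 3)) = k^2 - 2*k - 15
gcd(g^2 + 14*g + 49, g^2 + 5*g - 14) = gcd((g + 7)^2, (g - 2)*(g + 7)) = g + 7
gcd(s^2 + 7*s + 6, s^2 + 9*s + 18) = s + 6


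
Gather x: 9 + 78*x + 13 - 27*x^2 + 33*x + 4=-27*x^2 + 111*x + 26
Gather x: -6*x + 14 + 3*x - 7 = 7 - 3*x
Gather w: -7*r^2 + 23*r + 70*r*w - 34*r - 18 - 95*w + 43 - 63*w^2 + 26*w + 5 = -7*r^2 - 11*r - 63*w^2 + w*(70*r - 69) + 30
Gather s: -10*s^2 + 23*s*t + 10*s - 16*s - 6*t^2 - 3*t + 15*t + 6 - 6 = -10*s^2 + s*(23*t - 6) - 6*t^2 + 12*t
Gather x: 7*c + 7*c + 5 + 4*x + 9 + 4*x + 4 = 14*c + 8*x + 18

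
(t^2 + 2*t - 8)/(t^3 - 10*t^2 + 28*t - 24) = (t + 4)/(t^2 - 8*t + 12)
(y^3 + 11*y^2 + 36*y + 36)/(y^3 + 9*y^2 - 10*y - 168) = (y^2 + 5*y + 6)/(y^2 + 3*y - 28)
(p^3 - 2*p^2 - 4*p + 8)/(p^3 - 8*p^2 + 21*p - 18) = (p^2 - 4)/(p^2 - 6*p + 9)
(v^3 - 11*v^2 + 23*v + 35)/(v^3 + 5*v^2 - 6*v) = (v^3 - 11*v^2 + 23*v + 35)/(v*(v^2 + 5*v - 6))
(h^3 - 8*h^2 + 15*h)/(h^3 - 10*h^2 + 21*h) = (h - 5)/(h - 7)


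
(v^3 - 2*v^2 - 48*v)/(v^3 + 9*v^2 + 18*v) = (v - 8)/(v + 3)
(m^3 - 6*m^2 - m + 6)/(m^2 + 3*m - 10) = (m^3 - 6*m^2 - m + 6)/(m^2 + 3*m - 10)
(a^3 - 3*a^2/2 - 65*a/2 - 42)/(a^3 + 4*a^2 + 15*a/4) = 2*(a^2 - 3*a - 28)/(a*(2*a + 5))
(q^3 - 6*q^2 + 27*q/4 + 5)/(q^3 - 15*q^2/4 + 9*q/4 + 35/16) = 4*(q - 4)/(4*q - 7)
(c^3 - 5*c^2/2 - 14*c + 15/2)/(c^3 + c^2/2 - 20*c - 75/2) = (2*c - 1)/(2*c + 5)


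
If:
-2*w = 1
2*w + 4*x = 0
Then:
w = -1/2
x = 1/4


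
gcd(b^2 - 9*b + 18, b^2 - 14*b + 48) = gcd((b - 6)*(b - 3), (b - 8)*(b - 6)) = b - 6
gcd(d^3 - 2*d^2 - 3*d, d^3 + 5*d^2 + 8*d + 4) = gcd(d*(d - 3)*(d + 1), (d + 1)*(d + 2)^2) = d + 1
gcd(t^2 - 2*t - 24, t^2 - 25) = 1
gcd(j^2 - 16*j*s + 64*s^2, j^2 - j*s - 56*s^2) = -j + 8*s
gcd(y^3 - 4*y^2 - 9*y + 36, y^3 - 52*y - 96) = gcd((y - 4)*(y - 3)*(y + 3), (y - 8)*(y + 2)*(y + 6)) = 1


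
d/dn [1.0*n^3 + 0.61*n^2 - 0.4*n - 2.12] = 3.0*n^2 + 1.22*n - 0.4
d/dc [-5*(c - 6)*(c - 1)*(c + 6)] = -15*c^2 + 10*c + 180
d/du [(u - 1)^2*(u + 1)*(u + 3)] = 4*u^3 + 6*u^2 - 8*u - 2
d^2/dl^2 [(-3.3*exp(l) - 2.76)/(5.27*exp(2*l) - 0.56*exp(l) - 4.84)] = (-91.65057*exp(4*l) - 316.351776*exp(3*l) - 480.598704*exp(2*l) - 273.516288*exp(l) - 69.823776)*exp(l)/(146.363183*exp(6*l) - 46.658472*exp(5*l) - 398.304492*exp(4*l) + 85.527232*exp(3*l) + 365.805264*exp(2*l) - 39.355008*exp(l) - 113.379904)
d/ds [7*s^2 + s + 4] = 14*s + 1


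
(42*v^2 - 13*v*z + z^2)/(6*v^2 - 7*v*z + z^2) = (-7*v + z)/(-v + z)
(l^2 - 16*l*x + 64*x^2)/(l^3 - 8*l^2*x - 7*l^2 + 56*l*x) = (l - 8*x)/(l*(l - 7))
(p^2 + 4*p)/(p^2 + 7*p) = (p + 4)/(p + 7)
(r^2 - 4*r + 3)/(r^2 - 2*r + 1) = (r - 3)/(r - 1)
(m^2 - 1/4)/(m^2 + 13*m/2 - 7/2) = (m + 1/2)/(m + 7)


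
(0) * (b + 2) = 0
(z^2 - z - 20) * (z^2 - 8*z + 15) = z^4 - 9*z^3 + 3*z^2 + 145*z - 300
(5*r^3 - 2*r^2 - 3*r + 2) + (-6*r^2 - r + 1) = 5*r^3 - 8*r^2 - 4*r + 3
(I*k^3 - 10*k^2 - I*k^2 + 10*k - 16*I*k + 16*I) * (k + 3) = I*k^4 - 10*k^3 + 2*I*k^3 - 20*k^2 - 19*I*k^2 + 30*k - 32*I*k + 48*I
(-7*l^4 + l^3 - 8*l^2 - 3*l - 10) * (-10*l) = 70*l^5 - 10*l^4 + 80*l^3 + 30*l^2 + 100*l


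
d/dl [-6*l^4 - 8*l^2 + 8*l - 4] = -24*l^3 - 16*l + 8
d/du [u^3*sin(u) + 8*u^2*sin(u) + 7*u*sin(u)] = u^3*cos(u) + 3*u^2*sin(u) + 8*u^2*cos(u) + 16*u*sin(u) + 7*u*cos(u) + 7*sin(u)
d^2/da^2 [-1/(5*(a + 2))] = -2/(5*(a + 2)^3)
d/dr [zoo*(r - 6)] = zoo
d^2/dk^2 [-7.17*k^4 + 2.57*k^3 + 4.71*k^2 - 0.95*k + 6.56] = -86.04*k^2 + 15.42*k + 9.42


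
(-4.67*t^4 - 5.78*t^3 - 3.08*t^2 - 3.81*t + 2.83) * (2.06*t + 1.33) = -9.6202*t^5 - 18.1179*t^4 - 14.0322*t^3 - 11.945*t^2 + 0.7625*t + 3.7639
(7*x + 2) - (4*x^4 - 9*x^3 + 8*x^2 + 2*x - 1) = -4*x^4 + 9*x^3 - 8*x^2 + 5*x + 3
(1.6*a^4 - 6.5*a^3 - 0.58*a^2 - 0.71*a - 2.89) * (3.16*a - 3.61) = 5.056*a^5 - 26.316*a^4 + 21.6322*a^3 - 0.1498*a^2 - 6.5693*a + 10.4329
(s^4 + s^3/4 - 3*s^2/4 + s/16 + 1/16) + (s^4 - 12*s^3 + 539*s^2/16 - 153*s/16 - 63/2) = 2*s^4 - 47*s^3/4 + 527*s^2/16 - 19*s/2 - 503/16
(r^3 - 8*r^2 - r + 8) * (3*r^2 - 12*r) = 3*r^5 - 36*r^4 + 93*r^3 + 36*r^2 - 96*r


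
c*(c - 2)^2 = c^3 - 4*c^2 + 4*c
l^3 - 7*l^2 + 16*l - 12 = (l - 3)*(l - 2)^2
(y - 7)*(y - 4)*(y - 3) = y^3 - 14*y^2 + 61*y - 84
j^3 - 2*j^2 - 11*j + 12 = (j - 4)*(j - 1)*(j + 3)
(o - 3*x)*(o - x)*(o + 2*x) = o^3 - 2*o^2*x - 5*o*x^2 + 6*x^3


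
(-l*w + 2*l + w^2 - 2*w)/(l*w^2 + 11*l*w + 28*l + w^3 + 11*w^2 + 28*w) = (-l*w + 2*l + w^2 - 2*w)/(l*w^2 + 11*l*w + 28*l + w^3 + 11*w^2 + 28*w)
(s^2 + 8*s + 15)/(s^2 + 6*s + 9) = (s + 5)/(s + 3)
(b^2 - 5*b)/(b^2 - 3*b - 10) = b/(b + 2)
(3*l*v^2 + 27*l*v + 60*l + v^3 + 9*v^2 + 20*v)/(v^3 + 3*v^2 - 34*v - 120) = (3*l + v)/(v - 6)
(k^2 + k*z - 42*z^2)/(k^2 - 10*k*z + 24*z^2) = (-k - 7*z)/(-k + 4*z)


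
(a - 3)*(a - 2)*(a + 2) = a^3 - 3*a^2 - 4*a + 12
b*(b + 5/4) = b^2 + 5*b/4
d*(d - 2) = d^2 - 2*d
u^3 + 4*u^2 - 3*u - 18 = (u - 2)*(u + 3)^2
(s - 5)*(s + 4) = s^2 - s - 20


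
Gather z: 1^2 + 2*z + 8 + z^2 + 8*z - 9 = z^2 + 10*z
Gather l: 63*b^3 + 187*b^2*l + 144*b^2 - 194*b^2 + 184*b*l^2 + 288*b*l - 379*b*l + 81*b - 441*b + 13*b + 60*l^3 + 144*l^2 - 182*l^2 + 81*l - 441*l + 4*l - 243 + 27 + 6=63*b^3 - 50*b^2 - 347*b + 60*l^3 + l^2*(184*b - 38) + l*(187*b^2 - 91*b - 356) - 210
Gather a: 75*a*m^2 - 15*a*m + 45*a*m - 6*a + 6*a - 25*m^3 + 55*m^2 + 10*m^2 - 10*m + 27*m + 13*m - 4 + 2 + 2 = a*(75*m^2 + 30*m) - 25*m^3 + 65*m^2 + 30*m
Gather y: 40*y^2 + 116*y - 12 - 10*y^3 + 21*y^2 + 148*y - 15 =-10*y^3 + 61*y^2 + 264*y - 27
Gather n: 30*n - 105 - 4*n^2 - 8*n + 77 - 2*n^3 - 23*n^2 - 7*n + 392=-2*n^3 - 27*n^2 + 15*n + 364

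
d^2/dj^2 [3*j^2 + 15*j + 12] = 6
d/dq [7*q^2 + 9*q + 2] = 14*q + 9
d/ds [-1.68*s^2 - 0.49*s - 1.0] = -3.36*s - 0.49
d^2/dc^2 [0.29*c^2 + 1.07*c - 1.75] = 0.580000000000000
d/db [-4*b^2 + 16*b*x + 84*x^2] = -8*b + 16*x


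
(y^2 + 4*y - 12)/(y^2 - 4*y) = (y^2 + 4*y - 12)/(y*(y - 4))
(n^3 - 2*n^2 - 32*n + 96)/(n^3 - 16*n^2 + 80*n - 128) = (n + 6)/(n - 8)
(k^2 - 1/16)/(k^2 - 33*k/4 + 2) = (k + 1/4)/(k - 8)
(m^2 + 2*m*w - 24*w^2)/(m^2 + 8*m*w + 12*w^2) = (m - 4*w)/(m + 2*w)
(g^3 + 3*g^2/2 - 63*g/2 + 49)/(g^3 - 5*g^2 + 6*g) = (2*g^2 + 7*g - 49)/(2*g*(g - 3))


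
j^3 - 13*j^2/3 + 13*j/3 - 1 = (j - 3)*(j - 1)*(j - 1/3)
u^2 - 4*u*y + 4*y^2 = (u - 2*y)^2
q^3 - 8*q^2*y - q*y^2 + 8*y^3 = (q - 8*y)*(q - y)*(q + y)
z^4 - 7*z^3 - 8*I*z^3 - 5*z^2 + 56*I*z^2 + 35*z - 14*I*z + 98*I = (z - 7)*(z - 7*I)*(z - 2*I)*(z + I)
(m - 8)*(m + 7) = m^2 - m - 56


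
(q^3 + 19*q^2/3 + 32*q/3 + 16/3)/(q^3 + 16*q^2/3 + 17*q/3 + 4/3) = (3*q + 4)/(3*q + 1)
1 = 1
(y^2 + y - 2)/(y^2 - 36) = (y^2 + y - 2)/(y^2 - 36)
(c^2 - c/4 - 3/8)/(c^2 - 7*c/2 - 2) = (c - 3/4)/(c - 4)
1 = 1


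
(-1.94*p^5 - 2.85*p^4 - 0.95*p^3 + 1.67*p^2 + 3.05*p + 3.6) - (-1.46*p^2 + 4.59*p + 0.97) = -1.94*p^5 - 2.85*p^4 - 0.95*p^3 + 3.13*p^2 - 1.54*p + 2.63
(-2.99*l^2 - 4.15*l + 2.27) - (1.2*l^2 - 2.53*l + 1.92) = -4.19*l^2 - 1.62*l + 0.35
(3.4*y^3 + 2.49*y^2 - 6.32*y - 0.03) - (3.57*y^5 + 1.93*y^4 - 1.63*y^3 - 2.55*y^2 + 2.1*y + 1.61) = -3.57*y^5 - 1.93*y^4 + 5.03*y^3 + 5.04*y^2 - 8.42*y - 1.64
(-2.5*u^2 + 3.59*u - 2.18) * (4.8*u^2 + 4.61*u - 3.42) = -12.0*u^4 + 5.707*u^3 + 14.6359*u^2 - 22.3276*u + 7.4556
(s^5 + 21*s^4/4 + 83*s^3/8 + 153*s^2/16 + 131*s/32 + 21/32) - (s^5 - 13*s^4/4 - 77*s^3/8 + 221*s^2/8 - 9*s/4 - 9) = 17*s^4/2 + 20*s^3 - 289*s^2/16 + 203*s/32 + 309/32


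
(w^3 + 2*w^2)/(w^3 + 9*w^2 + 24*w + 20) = w^2/(w^2 + 7*w + 10)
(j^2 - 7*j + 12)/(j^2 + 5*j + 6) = (j^2 - 7*j + 12)/(j^2 + 5*j + 6)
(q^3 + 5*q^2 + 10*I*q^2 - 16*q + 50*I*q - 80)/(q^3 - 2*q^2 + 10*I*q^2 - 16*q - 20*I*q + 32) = (q + 5)/(q - 2)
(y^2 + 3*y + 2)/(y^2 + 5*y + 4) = (y + 2)/(y + 4)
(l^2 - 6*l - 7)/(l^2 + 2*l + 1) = (l - 7)/(l + 1)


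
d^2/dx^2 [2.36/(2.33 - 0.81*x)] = -3.096792/(0.81*x - 2.33)^3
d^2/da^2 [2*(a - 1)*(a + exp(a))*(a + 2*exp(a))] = 6*a^2*exp(a) + 16*a*exp(2*a) + 18*a*exp(a) + 12*a - 4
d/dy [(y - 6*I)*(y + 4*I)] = 2*y - 2*I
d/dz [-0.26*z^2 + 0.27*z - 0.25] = 0.27 - 0.52*z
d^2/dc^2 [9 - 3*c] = 0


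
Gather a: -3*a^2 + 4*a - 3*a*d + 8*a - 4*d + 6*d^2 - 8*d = -3*a^2 + a*(12 - 3*d) + 6*d^2 - 12*d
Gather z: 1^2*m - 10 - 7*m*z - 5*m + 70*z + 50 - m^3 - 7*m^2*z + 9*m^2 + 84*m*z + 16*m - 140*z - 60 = -m^3 + 9*m^2 + 12*m + z*(-7*m^2 + 77*m - 70) - 20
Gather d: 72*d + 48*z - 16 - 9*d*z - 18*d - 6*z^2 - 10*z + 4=d*(54 - 9*z) - 6*z^2 + 38*z - 12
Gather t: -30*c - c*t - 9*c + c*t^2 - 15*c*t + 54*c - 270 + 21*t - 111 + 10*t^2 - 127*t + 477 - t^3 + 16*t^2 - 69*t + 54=15*c - t^3 + t^2*(c + 26) + t*(-16*c - 175) + 150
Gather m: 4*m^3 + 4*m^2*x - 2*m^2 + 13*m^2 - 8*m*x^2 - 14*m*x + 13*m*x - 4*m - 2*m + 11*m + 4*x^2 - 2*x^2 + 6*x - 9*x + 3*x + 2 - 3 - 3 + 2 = 4*m^3 + m^2*(4*x + 11) + m*(-8*x^2 - x + 5) + 2*x^2 - 2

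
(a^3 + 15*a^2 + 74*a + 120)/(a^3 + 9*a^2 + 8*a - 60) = (a + 4)/(a - 2)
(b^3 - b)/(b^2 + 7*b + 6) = b*(b - 1)/(b + 6)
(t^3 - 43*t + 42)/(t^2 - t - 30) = (t^2 + 6*t - 7)/(t + 5)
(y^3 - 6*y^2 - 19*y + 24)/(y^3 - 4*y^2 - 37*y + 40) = (y + 3)/(y + 5)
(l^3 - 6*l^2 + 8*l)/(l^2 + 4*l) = (l^2 - 6*l + 8)/(l + 4)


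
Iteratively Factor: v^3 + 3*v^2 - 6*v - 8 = (v + 1)*(v^2 + 2*v - 8) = (v - 2)*(v + 1)*(v + 4)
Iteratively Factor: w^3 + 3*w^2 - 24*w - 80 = (w + 4)*(w^2 - w - 20) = (w + 4)^2*(w - 5)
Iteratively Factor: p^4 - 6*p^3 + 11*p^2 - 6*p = (p - 2)*(p^3 - 4*p^2 + 3*p) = (p - 3)*(p - 2)*(p^2 - p) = p*(p - 3)*(p - 2)*(p - 1)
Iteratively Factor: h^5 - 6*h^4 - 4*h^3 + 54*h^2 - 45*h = (h - 1)*(h^4 - 5*h^3 - 9*h^2 + 45*h) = (h - 5)*(h - 1)*(h^3 - 9*h) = (h - 5)*(h - 1)*(h + 3)*(h^2 - 3*h) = (h - 5)*(h - 3)*(h - 1)*(h + 3)*(h)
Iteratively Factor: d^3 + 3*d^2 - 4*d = (d + 4)*(d^2 - d) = d*(d + 4)*(d - 1)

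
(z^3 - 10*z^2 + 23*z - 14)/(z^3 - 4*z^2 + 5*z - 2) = (z - 7)/(z - 1)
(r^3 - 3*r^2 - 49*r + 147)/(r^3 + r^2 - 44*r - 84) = (r^2 + 4*r - 21)/(r^2 + 8*r + 12)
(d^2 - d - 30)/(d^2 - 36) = (d + 5)/(d + 6)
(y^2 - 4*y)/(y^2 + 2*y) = (y - 4)/(y + 2)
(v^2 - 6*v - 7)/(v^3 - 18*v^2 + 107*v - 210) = (v + 1)/(v^2 - 11*v + 30)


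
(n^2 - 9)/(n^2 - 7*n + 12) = (n + 3)/(n - 4)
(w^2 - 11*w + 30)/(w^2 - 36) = (w - 5)/(w + 6)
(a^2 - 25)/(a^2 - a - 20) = (a + 5)/(a + 4)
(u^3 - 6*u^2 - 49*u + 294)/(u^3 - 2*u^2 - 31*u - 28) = (u^2 + u - 42)/(u^2 + 5*u + 4)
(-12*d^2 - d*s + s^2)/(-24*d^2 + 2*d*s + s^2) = (3*d + s)/(6*d + s)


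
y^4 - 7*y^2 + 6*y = y*(y - 2)*(y - 1)*(y + 3)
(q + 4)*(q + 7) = q^2 + 11*q + 28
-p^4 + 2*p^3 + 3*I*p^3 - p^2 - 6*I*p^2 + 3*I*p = p*(p - 3*I)*(I*p - I)^2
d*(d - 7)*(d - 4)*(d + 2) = d^4 - 9*d^3 + 6*d^2 + 56*d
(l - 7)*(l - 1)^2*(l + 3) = l^4 - 6*l^3 - 12*l^2 + 38*l - 21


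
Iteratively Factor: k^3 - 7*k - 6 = (k + 2)*(k^2 - 2*k - 3) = (k + 1)*(k + 2)*(k - 3)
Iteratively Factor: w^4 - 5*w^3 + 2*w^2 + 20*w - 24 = (w - 2)*(w^3 - 3*w^2 - 4*w + 12) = (w - 2)*(w + 2)*(w^2 - 5*w + 6) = (w - 3)*(w - 2)*(w + 2)*(w - 2)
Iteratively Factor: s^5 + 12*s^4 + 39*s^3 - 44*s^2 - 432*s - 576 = (s + 4)*(s^4 + 8*s^3 + 7*s^2 - 72*s - 144) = (s + 3)*(s + 4)*(s^3 + 5*s^2 - 8*s - 48) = (s - 3)*(s + 3)*(s + 4)*(s^2 + 8*s + 16) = (s - 3)*(s + 3)*(s + 4)^2*(s + 4)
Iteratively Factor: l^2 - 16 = (l - 4)*(l + 4)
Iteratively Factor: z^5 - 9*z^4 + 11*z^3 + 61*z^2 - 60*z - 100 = (z - 5)*(z^4 - 4*z^3 - 9*z^2 + 16*z + 20) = (z - 5)^2*(z^3 + z^2 - 4*z - 4) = (z - 5)^2*(z - 2)*(z^2 + 3*z + 2) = (z - 5)^2*(z - 2)*(z + 1)*(z + 2)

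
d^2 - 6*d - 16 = (d - 8)*(d + 2)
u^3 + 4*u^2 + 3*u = u*(u + 1)*(u + 3)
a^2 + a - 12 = (a - 3)*(a + 4)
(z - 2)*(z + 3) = z^2 + z - 6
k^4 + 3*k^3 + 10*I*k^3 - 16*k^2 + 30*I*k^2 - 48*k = k*(k + 3)*(k + 2*I)*(k + 8*I)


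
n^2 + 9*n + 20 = (n + 4)*(n + 5)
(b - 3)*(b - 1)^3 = b^4 - 6*b^3 + 12*b^2 - 10*b + 3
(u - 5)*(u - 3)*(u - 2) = u^3 - 10*u^2 + 31*u - 30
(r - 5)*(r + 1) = r^2 - 4*r - 5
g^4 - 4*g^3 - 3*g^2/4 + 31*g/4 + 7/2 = (g - 7/2)*(g - 2)*(g + 1/2)*(g + 1)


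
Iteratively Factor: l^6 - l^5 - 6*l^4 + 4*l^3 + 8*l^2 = (l - 2)*(l^5 + l^4 - 4*l^3 - 4*l^2) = (l - 2)^2*(l^4 + 3*l^3 + 2*l^2) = (l - 2)^2*(l + 1)*(l^3 + 2*l^2) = l*(l - 2)^2*(l + 1)*(l^2 + 2*l) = l^2*(l - 2)^2*(l + 1)*(l + 2)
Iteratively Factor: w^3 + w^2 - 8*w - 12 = (w + 2)*(w^2 - w - 6) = (w - 3)*(w + 2)*(w + 2)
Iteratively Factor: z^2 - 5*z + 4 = (z - 4)*(z - 1)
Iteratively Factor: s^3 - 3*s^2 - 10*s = (s)*(s^2 - 3*s - 10) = s*(s - 5)*(s + 2)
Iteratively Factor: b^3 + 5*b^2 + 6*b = (b + 3)*(b^2 + 2*b) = (b + 2)*(b + 3)*(b)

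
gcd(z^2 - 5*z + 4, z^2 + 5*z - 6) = z - 1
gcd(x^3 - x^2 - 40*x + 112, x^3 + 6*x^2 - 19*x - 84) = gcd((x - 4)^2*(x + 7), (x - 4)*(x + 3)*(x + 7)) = x^2 + 3*x - 28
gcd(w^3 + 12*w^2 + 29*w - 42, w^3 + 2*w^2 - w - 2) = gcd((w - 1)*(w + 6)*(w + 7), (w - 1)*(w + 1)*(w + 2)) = w - 1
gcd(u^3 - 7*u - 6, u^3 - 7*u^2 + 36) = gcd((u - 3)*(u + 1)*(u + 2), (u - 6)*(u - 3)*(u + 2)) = u^2 - u - 6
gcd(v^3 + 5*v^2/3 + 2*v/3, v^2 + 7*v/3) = v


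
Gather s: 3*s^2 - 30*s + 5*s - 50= 3*s^2 - 25*s - 50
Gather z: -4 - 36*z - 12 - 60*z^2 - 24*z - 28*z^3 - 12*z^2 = -28*z^3 - 72*z^2 - 60*z - 16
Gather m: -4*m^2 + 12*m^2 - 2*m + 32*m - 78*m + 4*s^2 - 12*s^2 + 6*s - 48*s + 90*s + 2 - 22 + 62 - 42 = 8*m^2 - 48*m - 8*s^2 + 48*s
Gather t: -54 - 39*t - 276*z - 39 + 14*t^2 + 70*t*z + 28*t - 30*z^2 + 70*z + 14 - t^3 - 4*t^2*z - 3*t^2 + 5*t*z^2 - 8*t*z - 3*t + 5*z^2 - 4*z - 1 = -t^3 + t^2*(11 - 4*z) + t*(5*z^2 + 62*z - 14) - 25*z^2 - 210*z - 80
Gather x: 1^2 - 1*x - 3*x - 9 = -4*x - 8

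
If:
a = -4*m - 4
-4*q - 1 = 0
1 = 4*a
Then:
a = 1/4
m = -17/16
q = -1/4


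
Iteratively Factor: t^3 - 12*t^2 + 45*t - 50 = (t - 2)*(t^2 - 10*t + 25) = (t - 5)*(t - 2)*(t - 5)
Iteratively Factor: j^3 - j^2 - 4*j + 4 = (j + 2)*(j^2 - 3*j + 2) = (j - 2)*(j + 2)*(j - 1)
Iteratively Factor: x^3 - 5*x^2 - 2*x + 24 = (x - 4)*(x^2 - x - 6) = (x - 4)*(x - 3)*(x + 2)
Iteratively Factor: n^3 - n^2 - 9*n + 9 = (n + 3)*(n^2 - 4*n + 3) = (n - 3)*(n + 3)*(n - 1)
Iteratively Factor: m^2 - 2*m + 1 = (m - 1)*(m - 1)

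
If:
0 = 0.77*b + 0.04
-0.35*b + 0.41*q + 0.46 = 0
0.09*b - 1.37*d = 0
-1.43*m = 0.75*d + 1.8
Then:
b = -0.05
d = -0.00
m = -1.26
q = -1.17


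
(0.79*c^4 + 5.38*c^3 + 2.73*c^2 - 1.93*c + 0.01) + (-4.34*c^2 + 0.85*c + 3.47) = 0.79*c^4 + 5.38*c^3 - 1.61*c^2 - 1.08*c + 3.48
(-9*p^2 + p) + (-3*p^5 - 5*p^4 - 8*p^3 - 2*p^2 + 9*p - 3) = -3*p^5 - 5*p^4 - 8*p^3 - 11*p^2 + 10*p - 3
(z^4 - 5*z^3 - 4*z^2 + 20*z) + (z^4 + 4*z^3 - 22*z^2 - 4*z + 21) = 2*z^4 - z^3 - 26*z^2 + 16*z + 21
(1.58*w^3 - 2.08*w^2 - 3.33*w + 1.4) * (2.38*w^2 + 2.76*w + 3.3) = 3.7604*w^5 - 0.5896*w^4 - 8.4522*w^3 - 12.7228*w^2 - 7.125*w + 4.62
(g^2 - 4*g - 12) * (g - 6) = g^3 - 10*g^2 + 12*g + 72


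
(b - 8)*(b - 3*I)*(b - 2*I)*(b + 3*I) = b^4 - 8*b^3 - 2*I*b^3 + 9*b^2 + 16*I*b^2 - 72*b - 18*I*b + 144*I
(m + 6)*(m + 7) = m^2 + 13*m + 42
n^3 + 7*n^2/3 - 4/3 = (n - 2/3)*(n + 1)*(n + 2)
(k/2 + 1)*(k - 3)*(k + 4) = k^3/2 + 3*k^2/2 - 5*k - 12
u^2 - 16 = (u - 4)*(u + 4)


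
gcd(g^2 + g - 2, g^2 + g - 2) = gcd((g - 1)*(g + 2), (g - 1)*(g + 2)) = g^2 + g - 2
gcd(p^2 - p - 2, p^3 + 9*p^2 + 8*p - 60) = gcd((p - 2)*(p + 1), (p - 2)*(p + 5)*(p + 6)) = p - 2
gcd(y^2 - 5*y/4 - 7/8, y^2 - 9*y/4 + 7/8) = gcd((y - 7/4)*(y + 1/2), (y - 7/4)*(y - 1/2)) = y - 7/4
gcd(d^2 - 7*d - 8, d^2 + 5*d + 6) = 1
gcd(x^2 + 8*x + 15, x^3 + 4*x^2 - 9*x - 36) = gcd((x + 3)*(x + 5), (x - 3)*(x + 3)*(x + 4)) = x + 3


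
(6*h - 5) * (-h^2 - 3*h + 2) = -6*h^3 - 13*h^2 + 27*h - 10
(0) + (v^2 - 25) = v^2 - 25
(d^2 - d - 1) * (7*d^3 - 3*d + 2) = 7*d^5 - 7*d^4 - 10*d^3 + 5*d^2 + d - 2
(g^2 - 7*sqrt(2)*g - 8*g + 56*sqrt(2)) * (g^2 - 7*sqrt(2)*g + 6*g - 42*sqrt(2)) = g^4 - 14*sqrt(2)*g^3 - 2*g^3 + 28*sqrt(2)*g^2 + 50*g^2 - 196*g + 672*sqrt(2)*g - 4704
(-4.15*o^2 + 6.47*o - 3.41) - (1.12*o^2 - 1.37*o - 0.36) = -5.27*o^2 + 7.84*o - 3.05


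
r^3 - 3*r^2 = r^2*(r - 3)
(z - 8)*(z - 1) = z^2 - 9*z + 8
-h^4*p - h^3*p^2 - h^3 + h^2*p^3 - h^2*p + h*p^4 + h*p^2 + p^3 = (-h + p)*(h + p)^2*(h*p + 1)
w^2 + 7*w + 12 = (w + 3)*(w + 4)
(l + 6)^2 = l^2 + 12*l + 36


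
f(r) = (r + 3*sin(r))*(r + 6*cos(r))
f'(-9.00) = -10.47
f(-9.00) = 148.09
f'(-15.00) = -58.07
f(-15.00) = 331.53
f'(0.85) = 3.45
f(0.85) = 14.93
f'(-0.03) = 23.72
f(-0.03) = -0.72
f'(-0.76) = -3.12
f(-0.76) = -10.15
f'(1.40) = -17.75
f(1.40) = 10.54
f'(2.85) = 2.74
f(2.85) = -10.75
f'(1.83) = -22.63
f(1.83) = 1.38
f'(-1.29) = -27.54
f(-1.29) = -1.56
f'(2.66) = -2.80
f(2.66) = -10.76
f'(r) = (1 - 6*sin(r))*(r + 3*sin(r)) + (r + 6*cos(r))*(3*cos(r) + 1) = -(r + 3*sin(r))*(6*sin(r) - 1) + (r + 6*cos(r))*(3*cos(r) + 1)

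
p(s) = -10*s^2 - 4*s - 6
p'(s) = -20*s - 4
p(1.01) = -20.24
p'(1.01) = -24.20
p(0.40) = -9.20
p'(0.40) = -12.00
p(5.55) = -336.22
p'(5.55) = -115.00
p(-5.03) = -238.89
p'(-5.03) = 96.60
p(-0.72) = -8.30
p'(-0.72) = 10.40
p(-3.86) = -139.56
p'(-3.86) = 73.20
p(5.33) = -311.41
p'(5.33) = -110.60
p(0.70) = -13.70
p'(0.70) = -18.00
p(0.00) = -6.00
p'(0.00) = -4.00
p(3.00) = -108.00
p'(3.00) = -64.00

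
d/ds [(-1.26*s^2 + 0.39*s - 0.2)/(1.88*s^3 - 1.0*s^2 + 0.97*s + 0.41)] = (2.3688*s^4 - 1.4664*s^3 + 0.2958*s^2 - 1.4332*s + 0.3539)/(3.5344*s^6 - 3.76*s^5 + 4.6472*s^4 - 0.3984*s^3 + 0.1209*s^2 + 0.7954*s + 0.1681)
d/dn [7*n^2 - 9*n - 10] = 14*n - 9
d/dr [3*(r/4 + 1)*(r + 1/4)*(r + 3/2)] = 9*r^2/4 + 69*r/8 + 177/32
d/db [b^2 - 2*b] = 2*b - 2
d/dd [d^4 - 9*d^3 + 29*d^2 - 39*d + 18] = 4*d^3 - 27*d^2 + 58*d - 39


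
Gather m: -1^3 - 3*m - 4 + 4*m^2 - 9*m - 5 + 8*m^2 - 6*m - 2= 12*m^2 - 18*m - 12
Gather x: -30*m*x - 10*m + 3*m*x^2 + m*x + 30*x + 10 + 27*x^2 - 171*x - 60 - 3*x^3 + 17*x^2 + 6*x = -10*m - 3*x^3 + x^2*(3*m + 44) + x*(-29*m - 135) - 50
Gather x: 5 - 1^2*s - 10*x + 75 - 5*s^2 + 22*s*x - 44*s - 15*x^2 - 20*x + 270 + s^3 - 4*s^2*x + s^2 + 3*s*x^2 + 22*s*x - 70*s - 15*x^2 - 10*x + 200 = s^3 - 4*s^2 - 115*s + x^2*(3*s - 30) + x*(-4*s^2 + 44*s - 40) + 550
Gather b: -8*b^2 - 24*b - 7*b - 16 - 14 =-8*b^2 - 31*b - 30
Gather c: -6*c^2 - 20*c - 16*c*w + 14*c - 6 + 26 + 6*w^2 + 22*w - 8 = -6*c^2 + c*(-16*w - 6) + 6*w^2 + 22*w + 12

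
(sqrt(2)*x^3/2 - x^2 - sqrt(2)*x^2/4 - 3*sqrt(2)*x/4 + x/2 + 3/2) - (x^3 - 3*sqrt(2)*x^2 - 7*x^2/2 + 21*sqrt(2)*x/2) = -x^3 + sqrt(2)*x^3/2 + 5*x^2/2 + 11*sqrt(2)*x^2/4 - 45*sqrt(2)*x/4 + x/2 + 3/2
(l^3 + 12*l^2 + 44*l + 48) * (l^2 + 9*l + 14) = l^5 + 21*l^4 + 166*l^3 + 612*l^2 + 1048*l + 672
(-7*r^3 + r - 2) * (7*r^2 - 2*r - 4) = -49*r^5 + 14*r^4 + 35*r^3 - 16*r^2 + 8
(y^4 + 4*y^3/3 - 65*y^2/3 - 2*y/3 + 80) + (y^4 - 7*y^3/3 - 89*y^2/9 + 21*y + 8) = 2*y^4 - y^3 - 284*y^2/9 + 61*y/3 + 88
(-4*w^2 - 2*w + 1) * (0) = 0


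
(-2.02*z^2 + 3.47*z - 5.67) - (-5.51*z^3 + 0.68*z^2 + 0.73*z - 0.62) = 5.51*z^3 - 2.7*z^2 + 2.74*z - 5.05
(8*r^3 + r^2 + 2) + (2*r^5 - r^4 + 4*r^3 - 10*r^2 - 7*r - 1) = 2*r^5 - r^4 + 12*r^3 - 9*r^2 - 7*r + 1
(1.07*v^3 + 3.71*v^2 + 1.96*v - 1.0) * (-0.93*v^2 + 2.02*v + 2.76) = -0.9951*v^5 - 1.2889*v^4 + 8.6246*v^3 + 15.1288*v^2 + 3.3896*v - 2.76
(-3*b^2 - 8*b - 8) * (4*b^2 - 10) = -12*b^4 - 32*b^3 - 2*b^2 + 80*b + 80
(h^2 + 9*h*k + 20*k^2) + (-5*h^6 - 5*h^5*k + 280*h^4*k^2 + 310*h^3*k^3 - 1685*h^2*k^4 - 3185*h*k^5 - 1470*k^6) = -5*h^6 - 5*h^5*k + 280*h^4*k^2 + 310*h^3*k^3 - 1685*h^2*k^4 + h^2 - 3185*h*k^5 + 9*h*k - 1470*k^6 + 20*k^2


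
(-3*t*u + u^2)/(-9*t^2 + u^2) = u/(3*t + u)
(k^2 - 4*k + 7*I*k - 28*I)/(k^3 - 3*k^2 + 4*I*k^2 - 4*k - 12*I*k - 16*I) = (k + 7*I)/(k^2 + k*(1 + 4*I) + 4*I)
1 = 1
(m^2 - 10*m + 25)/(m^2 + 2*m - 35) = (m - 5)/(m + 7)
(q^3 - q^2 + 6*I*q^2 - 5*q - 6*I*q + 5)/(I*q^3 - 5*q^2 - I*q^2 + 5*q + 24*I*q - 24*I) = (-I*q^2 + 6*q + 5*I)/(q^2 + 5*I*q + 24)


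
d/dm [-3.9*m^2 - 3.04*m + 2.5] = -7.8*m - 3.04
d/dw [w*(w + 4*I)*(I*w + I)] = 3*I*w^2 + 2*w*(-4 + I) - 4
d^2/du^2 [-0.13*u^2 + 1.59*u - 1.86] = -0.260000000000000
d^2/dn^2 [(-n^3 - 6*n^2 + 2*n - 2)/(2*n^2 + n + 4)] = 18*(3*n^3 + 12*n^2 - 12*n - 10)/(8*n^6 + 12*n^5 + 54*n^4 + 49*n^3 + 108*n^2 + 48*n + 64)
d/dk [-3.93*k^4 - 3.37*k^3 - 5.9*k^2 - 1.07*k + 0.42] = -15.72*k^3 - 10.11*k^2 - 11.8*k - 1.07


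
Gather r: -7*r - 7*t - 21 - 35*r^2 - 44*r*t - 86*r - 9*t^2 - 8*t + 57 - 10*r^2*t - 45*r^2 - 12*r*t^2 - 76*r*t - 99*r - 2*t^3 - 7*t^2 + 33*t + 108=r^2*(-10*t - 80) + r*(-12*t^2 - 120*t - 192) - 2*t^3 - 16*t^2 + 18*t + 144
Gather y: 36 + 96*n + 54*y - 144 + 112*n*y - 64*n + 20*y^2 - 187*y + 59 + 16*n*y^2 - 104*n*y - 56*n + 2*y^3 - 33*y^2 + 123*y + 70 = -24*n + 2*y^3 + y^2*(16*n - 13) + y*(8*n - 10) + 21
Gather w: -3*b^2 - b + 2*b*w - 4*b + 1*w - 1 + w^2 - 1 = -3*b^2 - 5*b + w^2 + w*(2*b + 1) - 2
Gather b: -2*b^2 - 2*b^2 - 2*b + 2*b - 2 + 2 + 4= 4 - 4*b^2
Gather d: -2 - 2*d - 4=-2*d - 6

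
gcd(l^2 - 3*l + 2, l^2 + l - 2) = l - 1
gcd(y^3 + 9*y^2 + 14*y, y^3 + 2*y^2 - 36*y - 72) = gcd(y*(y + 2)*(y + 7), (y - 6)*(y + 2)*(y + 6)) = y + 2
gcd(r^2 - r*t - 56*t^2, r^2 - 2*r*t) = 1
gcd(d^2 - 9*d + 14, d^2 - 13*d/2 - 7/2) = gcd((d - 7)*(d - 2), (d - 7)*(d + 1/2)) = d - 7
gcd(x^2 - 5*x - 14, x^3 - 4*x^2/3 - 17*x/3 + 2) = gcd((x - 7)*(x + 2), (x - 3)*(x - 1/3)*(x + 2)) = x + 2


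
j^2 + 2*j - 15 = (j - 3)*(j + 5)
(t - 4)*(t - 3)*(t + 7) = t^3 - 37*t + 84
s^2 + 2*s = s*(s + 2)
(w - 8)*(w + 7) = w^2 - w - 56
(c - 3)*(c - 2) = c^2 - 5*c + 6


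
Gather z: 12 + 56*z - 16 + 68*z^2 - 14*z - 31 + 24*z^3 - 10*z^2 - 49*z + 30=24*z^3 + 58*z^2 - 7*z - 5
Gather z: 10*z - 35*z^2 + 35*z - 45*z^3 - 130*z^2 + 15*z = -45*z^3 - 165*z^2 + 60*z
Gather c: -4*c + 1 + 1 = 2 - 4*c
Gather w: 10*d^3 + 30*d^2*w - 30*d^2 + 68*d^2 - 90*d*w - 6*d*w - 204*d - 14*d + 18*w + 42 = 10*d^3 + 38*d^2 - 218*d + w*(30*d^2 - 96*d + 18) + 42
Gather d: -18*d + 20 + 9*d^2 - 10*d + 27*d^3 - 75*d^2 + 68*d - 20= 27*d^3 - 66*d^2 + 40*d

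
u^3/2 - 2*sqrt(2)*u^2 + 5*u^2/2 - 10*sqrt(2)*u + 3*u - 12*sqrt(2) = (u/2 + 1)*(u + 3)*(u - 4*sqrt(2))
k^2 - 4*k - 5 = (k - 5)*(k + 1)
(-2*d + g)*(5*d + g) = -10*d^2 + 3*d*g + g^2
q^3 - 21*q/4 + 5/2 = (q - 2)*(q - 1/2)*(q + 5/2)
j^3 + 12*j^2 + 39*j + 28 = (j + 1)*(j + 4)*(j + 7)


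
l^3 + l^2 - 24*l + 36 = (l - 3)*(l - 2)*(l + 6)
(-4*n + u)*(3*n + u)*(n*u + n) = -12*n^3*u - 12*n^3 - n^2*u^2 - n^2*u + n*u^3 + n*u^2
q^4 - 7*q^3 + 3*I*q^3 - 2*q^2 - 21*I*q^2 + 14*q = q*(q - 7)*(q + I)*(q + 2*I)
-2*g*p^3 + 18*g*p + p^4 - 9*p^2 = p*(-2*g + p)*(p - 3)*(p + 3)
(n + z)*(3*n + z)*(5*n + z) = 15*n^3 + 23*n^2*z + 9*n*z^2 + z^3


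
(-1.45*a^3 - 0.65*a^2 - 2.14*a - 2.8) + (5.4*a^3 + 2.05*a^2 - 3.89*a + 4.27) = 3.95*a^3 + 1.4*a^2 - 6.03*a + 1.47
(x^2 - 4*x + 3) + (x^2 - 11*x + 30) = 2*x^2 - 15*x + 33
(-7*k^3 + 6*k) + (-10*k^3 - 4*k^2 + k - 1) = -17*k^3 - 4*k^2 + 7*k - 1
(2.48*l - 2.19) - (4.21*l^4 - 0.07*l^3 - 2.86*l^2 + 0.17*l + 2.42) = -4.21*l^4 + 0.07*l^3 + 2.86*l^2 + 2.31*l - 4.61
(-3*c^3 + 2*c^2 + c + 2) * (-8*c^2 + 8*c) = 24*c^5 - 40*c^4 + 8*c^3 - 8*c^2 + 16*c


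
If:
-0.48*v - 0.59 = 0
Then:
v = -1.23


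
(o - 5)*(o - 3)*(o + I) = o^3 - 8*o^2 + I*o^2 + 15*o - 8*I*o + 15*I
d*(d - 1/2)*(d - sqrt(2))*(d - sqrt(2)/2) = d^4 - 3*sqrt(2)*d^3/2 - d^3/2 + d^2 + 3*sqrt(2)*d^2/4 - d/2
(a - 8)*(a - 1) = a^2 - 9*a + 8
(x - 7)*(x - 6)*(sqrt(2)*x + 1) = sqrt(2)*x^3 - 13*sqrt(2)*x^2 + x^2 - 13*x + 42*sqrt(2)*x + 42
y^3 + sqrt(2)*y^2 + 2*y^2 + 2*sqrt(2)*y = y*(y + 2)*(y + sqrt(2))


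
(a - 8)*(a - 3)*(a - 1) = a^3 - 12*a^2 + 35*a - 24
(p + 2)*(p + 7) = p^2 + 9*p + 14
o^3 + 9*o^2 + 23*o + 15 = (o + 1)*(o + 3)*(o + 5)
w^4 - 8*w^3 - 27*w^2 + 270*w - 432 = (w - 8)*(w - 3)^2*(w + 6)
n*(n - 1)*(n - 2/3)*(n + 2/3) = n^4 - n^3 - 4*n^2/9 + 4*n/9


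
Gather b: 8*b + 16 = 8*b + 16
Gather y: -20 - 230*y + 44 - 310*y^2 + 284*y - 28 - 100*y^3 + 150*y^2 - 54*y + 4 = -100*y^3 - 160*y^2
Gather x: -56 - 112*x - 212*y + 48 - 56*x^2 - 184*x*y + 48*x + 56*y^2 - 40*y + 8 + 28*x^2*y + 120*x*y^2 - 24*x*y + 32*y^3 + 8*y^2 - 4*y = x^2*(28*y - 56) + x*(120*y^2 - 208*y - 64) + 32*y^3 + 64*y^2 - 256*y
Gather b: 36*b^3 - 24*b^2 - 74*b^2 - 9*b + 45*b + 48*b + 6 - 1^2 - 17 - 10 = 36*b^3 - 98*b^2 + 84*b - 22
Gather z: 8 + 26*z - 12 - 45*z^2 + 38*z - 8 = -45*z^2 + 64*z - 12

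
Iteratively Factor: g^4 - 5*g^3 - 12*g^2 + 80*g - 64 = (g - 4)*(g^3 - g^2 - 16*g + 16) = (g - 4)^2*(g^2 + 3*g - 4) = (g - 4)^2*(g + 4)*(g - 1)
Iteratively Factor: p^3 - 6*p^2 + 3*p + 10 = (p - 2)*(p^2 - 4*p - 5) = (p - 5)*(p - 2)*(p + 1)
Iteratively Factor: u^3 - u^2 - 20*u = (u + 4)*(u^2 - 5*u) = (u - 5)*(u + 4)*(u)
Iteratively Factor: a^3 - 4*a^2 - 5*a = (a + 1)*(a^2 - 5*a) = a*(a + 1)*(a - 5)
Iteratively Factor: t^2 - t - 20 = (t + 4)*(t - 5)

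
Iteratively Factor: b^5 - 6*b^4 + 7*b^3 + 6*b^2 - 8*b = (b)*(b^4 - 6*b^3 + 7*b^2 + 6*b - 8) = b*(b - 2)*(b^3 - 4*b^2 - b + 4) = b*(b - 4)*(b - 2)*(b^2 - 1) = b*(b - 4)*(b - 2)*(b - 1)*(b + 1)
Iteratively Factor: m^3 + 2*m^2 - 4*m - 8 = (m + 2)*(m^2 - 4) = (m + 2)^2*(m - 2)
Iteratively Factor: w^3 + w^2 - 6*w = (w + 3)*(w^2 - 2*w) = (w - 2)*(w + 3)*(w)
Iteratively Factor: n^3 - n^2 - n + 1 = (n + 1)*(n^2 - 2*n + 1) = (n - 1)*(n + 1)*(n - 1)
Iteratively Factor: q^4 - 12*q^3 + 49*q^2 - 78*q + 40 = (q - 2)*(q^3 - 10*q^2 + 29*q - 20) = (q - 5)*(q - 2)*(q^2 - 5*q + 4) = (q - 5)*(q - 4)*(q - 2)*(q - 1)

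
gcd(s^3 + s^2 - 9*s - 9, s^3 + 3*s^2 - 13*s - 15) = s^2 - 2*s - 3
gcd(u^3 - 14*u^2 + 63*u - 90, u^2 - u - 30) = u - 6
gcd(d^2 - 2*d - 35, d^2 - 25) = d + 5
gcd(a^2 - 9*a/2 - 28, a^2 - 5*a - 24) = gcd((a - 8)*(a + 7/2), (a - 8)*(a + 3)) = a - 8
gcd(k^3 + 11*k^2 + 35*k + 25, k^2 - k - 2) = k + 1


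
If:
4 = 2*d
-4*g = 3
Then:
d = 2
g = -3/4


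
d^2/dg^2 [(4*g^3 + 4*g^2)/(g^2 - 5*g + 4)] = 16*(13*g^3 - 36*g^2 + 24*g + 8)/(g^6 - 15*g^5 + 87*g^4 - 245*g^3 + 348*g^2 - 240*g + 64)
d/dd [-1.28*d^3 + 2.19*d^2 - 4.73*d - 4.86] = -3.84*d^2 + 4.38*d - 4.73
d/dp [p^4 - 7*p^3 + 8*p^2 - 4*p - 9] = 4*p^3 - 21*p^2 + 16*p - 4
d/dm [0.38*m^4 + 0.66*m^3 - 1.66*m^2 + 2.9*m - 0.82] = 1.52*m^3 + 1.98*m^2 - 3.32*m + 2.9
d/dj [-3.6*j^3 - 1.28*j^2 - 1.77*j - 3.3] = -10.8*j^2 - 2.56*j - 1.77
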